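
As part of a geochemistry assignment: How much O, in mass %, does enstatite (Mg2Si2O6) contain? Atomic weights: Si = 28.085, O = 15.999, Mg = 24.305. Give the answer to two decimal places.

M(Mg2Si2O6) = 200.774 g/mol.
O contributes 6 × 15.999 = 95.994 g per mole.
95.994/200.774 = 0.4781 → 47.81%.

47.81 mass %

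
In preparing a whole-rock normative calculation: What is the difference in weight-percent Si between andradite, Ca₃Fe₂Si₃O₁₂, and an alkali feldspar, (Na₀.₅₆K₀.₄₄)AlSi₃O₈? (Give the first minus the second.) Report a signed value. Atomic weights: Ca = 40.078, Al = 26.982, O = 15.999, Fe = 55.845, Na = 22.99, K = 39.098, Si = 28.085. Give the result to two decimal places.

-14.71 percentage points

Si in Ca₃Fe₂Si₃O₁₂: molar mass 508.167 g/mol; 3×28.085 = 84.255 g → 16.58 wt%.
Si in (Na₀.₅₆K₀.₄₄)AlSi₃O₈: molar mass 269.307 g/mol; 3×28.085 = 84.255 g → 31.29 wt%.
Difference = 16.58 − 31.29 = -14.71 percentage points.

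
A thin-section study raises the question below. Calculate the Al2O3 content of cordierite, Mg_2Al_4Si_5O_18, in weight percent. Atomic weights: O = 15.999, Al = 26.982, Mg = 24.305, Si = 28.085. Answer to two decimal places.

Formula mass = 584.945 g/mol.
4 Al → 2.0000 mol Al2O3 per formula unit; M(Al2O3) = 101.961, so Al2O3 mass = 203.922 g.
203.922/584.945 × 100 = 34.86 wt%.

34.86 wt%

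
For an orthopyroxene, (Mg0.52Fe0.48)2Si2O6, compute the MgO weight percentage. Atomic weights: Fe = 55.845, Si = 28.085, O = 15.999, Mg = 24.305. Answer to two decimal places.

18.14 wt%

Molar mass of (Mg0.52Fe0.48)2Si2O6 = 1.04·24.305 + 0.96·55.845 + 2·28.085 + 6·15.999 = 231.052 g/mol.
Each formula unit contains 1.04 Mg, equivalent to 1.04/1 = 1.0400 mol MgO.
M(MgO) = 1×24.305 + 1×15.999 = 40.304 g/mol.
Mass of MgO per formula unit = 1.0400 × 40.304 = 41.916 g.
MgO wt% = 41.916 / 231.052 × 100 = 18.14%.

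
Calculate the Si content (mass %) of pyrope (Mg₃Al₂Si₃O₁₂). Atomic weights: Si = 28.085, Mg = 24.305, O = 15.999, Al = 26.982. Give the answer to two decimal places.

20.90 mass %

M(Mg₃Al₂Si₃O₁₂) = 403.122 g/mol.
Si contributes 3 × 28.085 = 84.255 g per mole.
84.255/403.122 = 0.2090 → 20.90%.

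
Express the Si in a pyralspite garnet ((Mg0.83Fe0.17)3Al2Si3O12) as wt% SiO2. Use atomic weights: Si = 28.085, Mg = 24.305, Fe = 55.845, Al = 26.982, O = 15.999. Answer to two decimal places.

M((Mg0.83Fe0.17)3Al2Si3O12) = 419.207 g/mol; M(SiO2) = 60.083 g/mol.
Moles SiO2 per formula unit = 3 Si ÷ 1 = 3.0000.
SiO2 fraction = (3.0000 × 60.083) / 419.207 = 180.249/419.207 = 0.4300.

43.00 wt%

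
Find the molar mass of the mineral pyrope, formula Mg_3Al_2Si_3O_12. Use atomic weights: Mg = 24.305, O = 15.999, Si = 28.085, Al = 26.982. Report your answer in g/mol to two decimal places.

403.12 g/mol

The formula mass is the sum 3(24.305) + 2(26.982) + 3(28.085) + 12(15.999).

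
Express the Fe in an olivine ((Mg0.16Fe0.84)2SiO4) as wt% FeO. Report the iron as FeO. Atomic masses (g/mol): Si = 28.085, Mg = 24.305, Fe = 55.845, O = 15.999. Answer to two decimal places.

62.32 wt%

M((Mg0.16Fe0.84)2SiO4) = 193.678 g/mol; M(FeO) = 71.844 g/mol.
Moles FeO per formula unit = 1.68 Fe ÷ 1 = 1.6800.
FeO fraction = (1.6800 × 71.844) / 193.678 = 120.698/193.678 = 0.6232.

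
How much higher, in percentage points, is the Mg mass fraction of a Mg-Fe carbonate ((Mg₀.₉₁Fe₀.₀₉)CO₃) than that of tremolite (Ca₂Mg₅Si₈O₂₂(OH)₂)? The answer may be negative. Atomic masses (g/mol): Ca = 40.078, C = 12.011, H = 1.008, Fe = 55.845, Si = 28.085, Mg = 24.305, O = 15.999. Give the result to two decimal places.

10.42 percentage points

First mineral: 22.118 g Mg in 87.152 g formula = 25.38 wt% Mg.
Second mineral: 121.525 g Mg in 812.353 g formula = 14.96 wt% Mg.
25.38% − 14.96% gives a difference of 10.42 percentage points.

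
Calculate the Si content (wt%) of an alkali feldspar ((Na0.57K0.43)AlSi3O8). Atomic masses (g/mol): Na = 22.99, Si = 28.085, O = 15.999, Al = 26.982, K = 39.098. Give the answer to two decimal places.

Molar mass of (Na0.57K0.43)AlSi3O8: 0.57*22.99 + 0.43*39.098 + 1*26.982 + 3*28.085 + 8*15.999 = 269.145 g/mol.
Mass of Si per formula unit: 3 × 28.085 = 84.255 g.
Weight fraction Si = 84.255 / 269.145 = 0.3130.

31.30 wt%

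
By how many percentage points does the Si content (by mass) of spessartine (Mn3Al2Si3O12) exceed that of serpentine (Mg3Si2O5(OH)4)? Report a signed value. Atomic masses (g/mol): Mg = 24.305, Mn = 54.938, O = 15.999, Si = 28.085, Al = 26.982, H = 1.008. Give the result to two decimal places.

Si in Mn3Al2Si3O12: molar mass 495.021 g/mol; 3×28.085 = 84.255 g → 17.02 wt%.
Si in Mg3Si2O5(OH)4: molar mass 277.108 g/mol; 2×28.085 = 56.170 g → 20.27 wt%.
Difference = 17.02 − 20.27 = -3.25 percentage points.

-3.25 percentage points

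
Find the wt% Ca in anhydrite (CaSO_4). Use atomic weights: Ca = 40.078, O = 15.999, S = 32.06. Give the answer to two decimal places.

29.44 wt%

Molar mass of CaSO_4: 1×40.078 + 1×32.06 + 4×15.999 = 136.134 g/mol.
Mass of Ca per formula unit: 1 × 40.078 = 40.078 g.
Weight fraction Ca = 40.078 / 136.134 = 0.2944.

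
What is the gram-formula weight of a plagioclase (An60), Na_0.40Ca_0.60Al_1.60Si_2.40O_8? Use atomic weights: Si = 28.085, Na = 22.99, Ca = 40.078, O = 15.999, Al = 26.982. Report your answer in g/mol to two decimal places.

271.81 g/mol

Na: 0.40 × 22.99 = 9.1960
Ca: 0.60 × 40.078 = 24.0468
Al: 1.60 × 26.982 = 43.1712
Si: 2.40 × 28.085 = 67.4040
O: 8 × 15.999 = 127.9920
Summing the contributions gives the formula mass.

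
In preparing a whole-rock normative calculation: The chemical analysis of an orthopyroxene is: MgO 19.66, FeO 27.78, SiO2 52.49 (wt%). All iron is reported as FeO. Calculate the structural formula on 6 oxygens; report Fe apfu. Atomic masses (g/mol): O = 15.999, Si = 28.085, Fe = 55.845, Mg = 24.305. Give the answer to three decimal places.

0.885 Fe apfu

MgO: 19.66/40.304 = 0.48779 mol → 0.48779 mol Mg, 0.48779 mol O.
FeO: 27.78/71.844 = 0.38667 mol → 0.38667 mol Fe, 0.38667 mol O.
SiO2: 52.49/60.083 = 0.87362 mol → 0.87362 mol Si, 1.74724 mol O.
Total oxygen = 2.62170 mol. Normalization factor = 6/2.62170 = 2.28859.
Fe per 6 O = 0.38667 × 2.28859 = 0.885.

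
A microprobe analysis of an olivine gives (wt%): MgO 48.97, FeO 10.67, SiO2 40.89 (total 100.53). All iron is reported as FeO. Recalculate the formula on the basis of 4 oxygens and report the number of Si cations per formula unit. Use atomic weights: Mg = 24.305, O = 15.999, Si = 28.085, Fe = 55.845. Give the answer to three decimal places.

0.999 Si apfu

MgO (M=40.304): mol = 1.21502; Mg = 1.21502, O = 1.21502.
FeO (M=71.844): mol = 0.14852; Fe = 0.14852, O = 0.14852.
SiO2 (M=60.083): mol = 0.68056; Si = 0.68056, O = 1.36112.
ΣO = 2.72466; factor = 4/ΣO = 1.46807.
Si apfu = 0.68056 × 1.46807 = 0.999.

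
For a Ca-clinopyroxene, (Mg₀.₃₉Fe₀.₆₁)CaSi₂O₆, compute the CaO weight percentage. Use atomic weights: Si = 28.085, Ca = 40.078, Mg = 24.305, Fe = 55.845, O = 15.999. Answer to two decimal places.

23.78 wt%

M((Mg₀.₃₉Fe₀.₆₁)CaSi₂O₆) = 235.786 g/mol; M(CaO) = 56.077 g/mol.
Moles CaO per formula unit = 1 Ca ÷ 1 = 1.0000.
CaO fraction = (1.0000 × 56.077) / 235.786 = 56.077/235.786 = 0.2378.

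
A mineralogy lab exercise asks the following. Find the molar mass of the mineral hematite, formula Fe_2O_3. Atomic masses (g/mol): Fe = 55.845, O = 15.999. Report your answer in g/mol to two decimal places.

The formula mass is the sum 2*55.845 + 3*15.999.

159.69 g/mol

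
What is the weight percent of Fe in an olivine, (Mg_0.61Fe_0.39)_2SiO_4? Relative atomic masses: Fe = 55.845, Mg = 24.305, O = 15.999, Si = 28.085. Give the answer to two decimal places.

26.35 weight percent

Formula mass = 1.22*24.305 + 0.78*55.845 + 1*28.085 + 4*15.999 = 165.292 g/mol, of which 43.559 g is Fe.
So Fe makes up 43.559/165.292 = 0.2635 of the mass, i.e. 26.35%.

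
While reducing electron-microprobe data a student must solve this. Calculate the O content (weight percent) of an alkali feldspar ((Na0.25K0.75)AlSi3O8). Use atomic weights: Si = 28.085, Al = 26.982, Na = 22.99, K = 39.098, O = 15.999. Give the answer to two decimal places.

46.66 weight percent

Molar mass of (Na0.25K0.75)AlSi3O8: 0.25·22.99 + 0.75·39.098 + 1·26.982 + 3·28.085 + 8·15.999 = 274.300 g/mol.
Mass of O per formula unit: 8 × 15.999 = 127.992 g.
Weight fraction O = 127.992 / 274.300 = 0.4666.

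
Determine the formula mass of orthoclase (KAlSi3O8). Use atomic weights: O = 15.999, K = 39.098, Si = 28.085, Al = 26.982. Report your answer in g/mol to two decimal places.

278.33 g/mol

K: 1 × 39.098 = 39.0980
Al: 1 × 26.982 = 26.9820
Si: 3 × 28.085 = 84.2550
O: 8 × 15.999 = 127.9920
Summing the contributions gives the formula mass.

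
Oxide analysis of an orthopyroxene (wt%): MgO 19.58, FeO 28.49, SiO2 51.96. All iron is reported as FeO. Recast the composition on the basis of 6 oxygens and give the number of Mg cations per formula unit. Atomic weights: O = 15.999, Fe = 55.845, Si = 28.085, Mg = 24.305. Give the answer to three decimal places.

19.58 wt% MgO ÷ 40.304 g/mol = 0.48581 mol, giving 0.48581 Mg and 0.48581 O.
28.49 wt% FeO ÷ 71.844 g/mol = 0.39655 mol, giving 0.39655 Fe and 0.39655 O.
51.96 wt% SiO2 ÷ 60.083 g/mol = 0.86480 mol, giving 0.86480 Si and 1.72960 O.
Oxygen sums to 2.61196; scaling by 6/2.61196 = 2.29713 puts the formula on 6 O.
Mg: 0.48581 × 2.29713 = 1.116 atoms per formula unit.

1.116 Mg apfu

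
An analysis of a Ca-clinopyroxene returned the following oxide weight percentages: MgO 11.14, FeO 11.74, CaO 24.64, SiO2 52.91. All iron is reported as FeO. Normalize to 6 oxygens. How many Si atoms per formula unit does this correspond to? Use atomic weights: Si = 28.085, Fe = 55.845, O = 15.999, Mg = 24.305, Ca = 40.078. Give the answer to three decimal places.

2.001 Si apfu

MgO: 11.14/40.304 = 0.27640 mol → 0.27640 mol Mg, 0.27640 mol O.
FeO: 11.74/71.844 = 0.16341 mol → 0.16341 mol Fe, 0.16341 mol O.
CaO: 24.64/56.077 = 0.43940 mol → 0.43940 mol Ca, 0.43940 mol O.
SiO2: 52.91/60.083 = 0.88062 mol → 0.88062 mol Si, 1.76124 mol O.
Total oxygen = 2.64045 mol. Normalization factor = 6/2.64045 = 2.27234.
Si per 6 O = 0.88062 × 2.27234 = 2.001.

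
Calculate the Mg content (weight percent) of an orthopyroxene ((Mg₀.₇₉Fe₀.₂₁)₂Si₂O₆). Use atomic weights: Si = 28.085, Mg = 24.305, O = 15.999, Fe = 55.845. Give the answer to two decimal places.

17.94 weight percent

Formula mass = 1.58·24.305 + 0.42·55.845 + 2·28.085 + 6·15.999 = 214.021 g/mol, of which 38.402 g is Mg.
So Mg makes up 38.402/214.021 = 0.1794 of the mass, i.e. 17.94%.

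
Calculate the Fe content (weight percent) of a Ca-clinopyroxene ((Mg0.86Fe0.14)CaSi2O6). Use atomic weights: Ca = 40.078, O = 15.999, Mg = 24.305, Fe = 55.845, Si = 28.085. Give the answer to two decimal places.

3.54 weight percent

Molar mass of (Mg0.86Fe0.14)CaSi2O6: 0.86*24.305 + 0.14*55.845 + 1*40.078 + 2*28.085 + 6*15.999 = 220.963 g/mol.
Mass of Fe per formula unit: 0.14 × 55.845 = 7.818 g.
Weight fraction Fe = 7.818 / 220.963 = 0.0354.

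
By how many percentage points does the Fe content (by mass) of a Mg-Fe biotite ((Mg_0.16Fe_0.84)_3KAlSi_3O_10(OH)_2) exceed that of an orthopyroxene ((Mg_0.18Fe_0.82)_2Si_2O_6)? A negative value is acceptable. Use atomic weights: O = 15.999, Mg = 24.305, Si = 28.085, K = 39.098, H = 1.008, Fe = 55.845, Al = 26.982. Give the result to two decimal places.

First mineral: 140.729 g Fe in 496.735 g formula = 28.33 wt% Fe.
Second mineral: 91.586 g Fe in 252.500 g formula = 36.27 wt% Fe.
28.33% − 36.27% gives a difference of -7.94 percentage points.

-7.94 percentage points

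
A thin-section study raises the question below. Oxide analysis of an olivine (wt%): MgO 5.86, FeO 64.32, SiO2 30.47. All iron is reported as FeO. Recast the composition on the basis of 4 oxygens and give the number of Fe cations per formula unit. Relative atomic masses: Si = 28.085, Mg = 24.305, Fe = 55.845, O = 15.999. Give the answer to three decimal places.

1.743 Fe apfu

MgO (M=40.304): mol = 0.14539; Mg = 0.14539, O = 0.14539.
FeO (M=71.844): mol = 0.89527; Fe = 0.89527, O = 0.89527.
SiO2 (M=60.083): mol = 0.50713; Si = 0.50713, O = 1.01426.
ΣO = 2.05492; factor = 4/ΣO = 1.94655.
Fe apfu = 0.89527 × 1.94655 = 1.743.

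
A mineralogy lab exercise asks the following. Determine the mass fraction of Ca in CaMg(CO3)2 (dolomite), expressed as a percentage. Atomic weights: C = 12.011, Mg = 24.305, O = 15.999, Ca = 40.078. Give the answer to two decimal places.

M(CaMg(CO3)2) = 184.399 g/mol.
Ca contributes 1 × 40.078 = 40.078 g per mole.
40.078/184.399 = 0.2173 → 21.73%.

21.73 mass %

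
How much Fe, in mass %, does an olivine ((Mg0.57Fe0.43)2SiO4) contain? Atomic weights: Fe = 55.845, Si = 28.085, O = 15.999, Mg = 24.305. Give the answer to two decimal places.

28.62 mass %

Formula mass = 1.14*24.305 + 0.86*55.845 + 1*28.085 + 4*15.999 = 167.815 g/mol, of which 48.027 g is Fe.
So Fe makes up 48.027/167.815 = 0.2862 of the mass, i.e. 28.62%.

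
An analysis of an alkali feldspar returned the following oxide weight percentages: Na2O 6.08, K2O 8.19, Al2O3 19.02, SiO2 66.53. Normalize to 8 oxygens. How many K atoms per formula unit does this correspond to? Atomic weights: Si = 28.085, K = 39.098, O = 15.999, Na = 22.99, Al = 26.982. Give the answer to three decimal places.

0.470 K apfu

Na2O (M=61.979): mol = 0.09810; Na = 0.19620, O = 0.09810.
K2O (M=94.195): mol = 0.08695; K = 0.17390, O = 0.08695.
Al2O3 (M=101.961): mol = 0.18654; Al = 0.37308, O = 0.55962.
SiO2 (M=60.083): mol = 1.10730; Si = 1.10730, O = 2.21460.
ΣO = 2.95927; factor = 8/ΣO = 2.70337.
K apfu = 0.17390 × 2.70337 = 0.470.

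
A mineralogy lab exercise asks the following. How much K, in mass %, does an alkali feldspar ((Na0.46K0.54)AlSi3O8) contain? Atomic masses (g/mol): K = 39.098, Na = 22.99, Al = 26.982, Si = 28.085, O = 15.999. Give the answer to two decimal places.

7.79 mass %

Molar mass of (Na0.46K0.54)AlSi3O8: 0.46×22.99 + 0.54×39.098 + 1×26.982 + 3×28.085 + 8×15.999 = 270.917 g/mol.
Mass of K per formula unit: 0.54 × 39.098 = 21.113 g.
Weight fraction K = 21.113 / 270.917 = 0.0779.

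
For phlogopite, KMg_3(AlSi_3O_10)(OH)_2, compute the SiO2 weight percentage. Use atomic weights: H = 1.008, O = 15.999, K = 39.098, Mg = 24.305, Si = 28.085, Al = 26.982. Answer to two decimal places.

43.20 wt%

M(KMg_3(AlSi_3O_10)(OH)_2) = 417.254 g/mol; M(SiO2) = 60.083 g/mol.
Moles SiO2 per formula unit = 3 Si ÷ 1 = 3.0000.
SiO2 fraction = (3.0000 × 60.083) / 417.254 = 180.249/417.254 = 0.4320.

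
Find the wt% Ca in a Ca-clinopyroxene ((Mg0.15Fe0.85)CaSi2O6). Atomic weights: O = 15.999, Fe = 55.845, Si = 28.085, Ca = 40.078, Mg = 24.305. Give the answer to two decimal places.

16.47 weight percent

M((Mg0.15Fe0.85)CaSi2O6) = 243.356 g/mol.
Ca contributes 1 × 40.078 = 40.078 g per mole.
40.078/243.356 = 0.1647 → 16.47%.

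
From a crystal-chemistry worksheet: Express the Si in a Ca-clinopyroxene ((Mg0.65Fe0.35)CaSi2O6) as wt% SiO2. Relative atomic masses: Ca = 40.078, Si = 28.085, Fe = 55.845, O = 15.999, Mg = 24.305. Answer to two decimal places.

Molar mass of (Mg0.65Fe0.35)CaSi2O6 = 0.65·24.305 + 0.35·55.845 + 1·40.078 + 2·28.085 + 6·15.999 = 227.586 g/mol.
Each formula unit contains 2 Si, equivalent to 2/1 = 2.0000 mol SiO2.
M(SiO2) = 1×28.085 + 2×15.999 = 60.083 g/mol.
Mass of SiO2 per formula unit = 2.0000 × 60.083 = 120.166 g.
SiO2 wt% = 120.166 / 227.586 × 100 = 52.80%.

52.80 wt%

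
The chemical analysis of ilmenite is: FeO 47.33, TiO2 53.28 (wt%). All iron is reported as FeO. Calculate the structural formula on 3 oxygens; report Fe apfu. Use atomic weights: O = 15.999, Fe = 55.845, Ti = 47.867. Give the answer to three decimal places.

FeO (M=71.844): mol = 0.65879; Fe = 0.65879, O = 0.65879.
TiO2 (M=79.865): mol = 0.66713; Ti = 0.66713, O = 1.33426.
ΣO = 1.99305; factor = 3/ΣO = 1.50523.
Fe apfu = 0.65879 × 1.50523 = 0.992.

0.992 Fe apfu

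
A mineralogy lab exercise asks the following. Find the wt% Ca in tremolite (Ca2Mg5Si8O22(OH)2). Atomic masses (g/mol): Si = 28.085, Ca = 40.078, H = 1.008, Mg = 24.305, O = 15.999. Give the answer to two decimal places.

9.87 weight percent

Formula mass = 2×40.078 + 5×24.305 + 8×28.085 + 24×15.999 + 2×1.008 = 812.353 g/mol, of which 80.156 g is Ca.
So Ca makes up 80.156/812.353 = 0.0987 of the mass, i.e. 9.87%.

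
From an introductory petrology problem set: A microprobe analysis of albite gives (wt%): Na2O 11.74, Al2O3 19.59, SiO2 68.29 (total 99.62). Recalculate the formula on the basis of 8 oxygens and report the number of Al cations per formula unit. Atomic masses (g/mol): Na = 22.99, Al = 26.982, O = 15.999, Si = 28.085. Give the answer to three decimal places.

1.012 Al apfu

Na2O: 11.74/61.979 = 0.18942 mol → 0.37884 mol Na, 0.18942 mol O.
Al2O3: 19.59/101.961 = 0.19213 mol → 0.38426 mol Al, 0.57639 mol O.
SiO2: 68.29/60.083 = 1.13659 mol → 1.13659 mol Si, 2.27318 mol O.
Total oxygen = 3.03899 mol. Normalization factor = 8/3.03899 = 2.63245.
Al per 8 O = 0.38426 × 2.63245 = 1.012.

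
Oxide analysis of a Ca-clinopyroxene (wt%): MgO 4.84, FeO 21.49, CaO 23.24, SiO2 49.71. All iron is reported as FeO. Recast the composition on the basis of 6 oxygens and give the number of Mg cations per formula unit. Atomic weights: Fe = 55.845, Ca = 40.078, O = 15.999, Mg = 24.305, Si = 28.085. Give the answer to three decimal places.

MgO: 4.84/40.304 = 0.12009 mol → 0.12009 mol Mg, 0.12009 mol O.
FeO: 21.49/71.844 = 0.29912 mol → 0.29912 mol Fe, 0.29912 mol O.
CaO: 23.24/56.077 = 0.41443 mol → 0.41443 mol Ca, 0.41443 mol O.
SiO2: 49.71/60.083 = 0.82736 mol → 0.82736 mol Si, 1.65472 mol O.
Total oxygen = 2.48836 mol. Normalization factor = 6/2.48836 = 2.41123.
Mg per 6 O = 0.12009 × 2.41123 = 0.290.

0.290 Mg apfu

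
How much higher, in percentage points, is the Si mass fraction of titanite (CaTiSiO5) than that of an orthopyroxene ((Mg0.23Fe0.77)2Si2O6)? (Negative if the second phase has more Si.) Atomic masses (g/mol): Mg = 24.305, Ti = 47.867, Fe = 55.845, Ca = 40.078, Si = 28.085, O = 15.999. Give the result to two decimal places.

Si in CaTiSiO5: molar mass 196.025 g/mol; 1×28.085 = 28.085 g → 14.33 wt%.
Si in (Mg0.23Fe0.77)2Si2O6: molar mass 249.346 g/mol; 2×28.085 = 56.170 g → 22.53 wt%.
Difference = 14.33 − 22.53 = -8.20 percentage points.

-8.20 percentage points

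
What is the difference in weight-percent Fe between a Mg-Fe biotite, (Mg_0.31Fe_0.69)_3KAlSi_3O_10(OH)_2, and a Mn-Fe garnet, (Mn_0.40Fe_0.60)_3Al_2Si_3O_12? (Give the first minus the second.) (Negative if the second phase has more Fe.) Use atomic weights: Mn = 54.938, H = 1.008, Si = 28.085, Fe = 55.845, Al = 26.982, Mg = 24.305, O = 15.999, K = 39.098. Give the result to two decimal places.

3.72 percentage points

M((Mg_0.31Fe_0.69)_3KAlSi_3O_10(OH)_2) = 482.542 g/mol, so wt% Fe = 115.599/482.542 × 100 = 23.96%.
M((Mn_0.40Fe_0.60)_3Al_2Si_3O_12) = 496.654 g/mol, so wt% Fe = 100.521/496.654 × 100 = 20.24%.
23.96 − 20.24 = 3.72 pp.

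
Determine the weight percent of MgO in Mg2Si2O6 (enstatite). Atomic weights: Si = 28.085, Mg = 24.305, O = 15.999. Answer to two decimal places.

M(Mg2Si2O6) = 200.774 g/mol; M(MgO) = 40.304 g/mol.
Moles MgO per formula unit = 2 Mg ÷ 1 = 2.0000.
MgO fraction = (2.0000 × 40.304) / 200.774 = 80.608/200.774 = 0.4015.

40.15 wt%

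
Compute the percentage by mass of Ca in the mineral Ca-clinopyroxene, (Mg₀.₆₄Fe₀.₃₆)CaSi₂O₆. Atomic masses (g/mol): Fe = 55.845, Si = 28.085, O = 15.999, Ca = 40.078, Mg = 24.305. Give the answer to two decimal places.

17.59 wt%

Molar mass of (Mg₀.₆₄Fe₀.₃₆)CaSi₂O₆: 0.64·24.305 + 0.36·55.845 + 1·40.078 + 2·28.085 + 6·15.999 = 227.901 g/mol.
Mass of Ca per formula unit: 1 × 40.078 = 40.078 g.
Weight fraction Ca = 40.078 / 227.901 = 0.1759.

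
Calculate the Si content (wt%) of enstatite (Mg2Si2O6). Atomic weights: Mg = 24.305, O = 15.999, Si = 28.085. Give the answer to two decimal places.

27.98 wt%

Molar mass of Mg2Si2O6: 2*24.305 + 2*28.085 + 6*15.999 = 200.774 g/mol.
Mass of Si per formula unit: 2 × 28.085 = 56.170 g.
Weight fraction Si = 56.170 / 200.774 = 0.2798.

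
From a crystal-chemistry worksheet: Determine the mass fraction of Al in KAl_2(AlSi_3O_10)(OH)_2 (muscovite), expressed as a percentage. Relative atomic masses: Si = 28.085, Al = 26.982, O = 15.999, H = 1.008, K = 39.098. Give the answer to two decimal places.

20.32 wt%

Formula mass = 1·39.098 + 3·26.982 + 3·28.085 + 12·15.999 + 2·1.008 = 398.303 g/mol, of which 80.946 g is Al.
So Al makes up 80.946/398.303 = 0.2032 of the mass, i.e. 20.32%.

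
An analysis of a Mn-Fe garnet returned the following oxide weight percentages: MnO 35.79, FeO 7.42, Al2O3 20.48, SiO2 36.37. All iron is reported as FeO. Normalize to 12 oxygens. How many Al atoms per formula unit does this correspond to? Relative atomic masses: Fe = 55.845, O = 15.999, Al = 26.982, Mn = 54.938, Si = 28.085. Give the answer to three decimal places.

35.79 wt% MnO ÷ 70.937 g/mol = 0.50453 mol, giving 0.50453 Mn and 0.50453 O.
7.42 wt% FeO ÷ 71.844 g/mol = 0.10328 mol, giving 0.10328 Fe and 0.10328 O.
20.48 wt% Al2O3 ÷ 101.961 g/mol = 0.20086 mol, giving 0.40172 Al and 0.60258 O.
36.37 wt% SiO2 ÷ 60.083 g/mol = 0.60533 mol, giving 0.60533 Si and 1.21066 O.
Oxygen sums to 2.42105; scaling by 12/2.42105 = 4.95653 puts the formula on 12 O.
Al: 0.40172 × 4.95653 = 1.991 atoms per formula unit.

1.991 Al apfu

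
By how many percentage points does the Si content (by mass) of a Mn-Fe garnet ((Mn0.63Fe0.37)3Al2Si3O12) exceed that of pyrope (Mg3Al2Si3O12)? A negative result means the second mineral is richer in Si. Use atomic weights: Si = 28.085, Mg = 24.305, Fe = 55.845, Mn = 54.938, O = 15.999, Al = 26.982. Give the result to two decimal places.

-3.91 percentage points

M((Mn0.63Fe0.37)3Al2Si3O12) = 496.028 g/mol, so wt% Si = 84.255/496.028 × 100 = 16.99%.
M(Mg3Al2Si3O12) = 403.122 g/mol, so wt% Si = 84.255/403.122 × 100 = 20.90%.
16.99 − 20.90 = -3.91 pp.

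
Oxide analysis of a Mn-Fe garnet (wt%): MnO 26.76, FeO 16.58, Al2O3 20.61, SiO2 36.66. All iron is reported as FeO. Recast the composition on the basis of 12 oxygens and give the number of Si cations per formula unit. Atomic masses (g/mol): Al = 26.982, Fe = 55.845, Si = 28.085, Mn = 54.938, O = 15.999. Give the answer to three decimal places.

MnO (M=70.937): mol = 0.37724; Mn = 0.37724, O = 0.37724.
FeO (M=71.844): mol = 0.23078; Fe = 0.23078, O = 0.23078.
Al2O3 (M=101.961): mol = 0.20214; Al = 0.40428, O = 0.60642.
SiO2 (M=60.083): mol = 0.61016; Si = 0.61016, O = 1.22032.
ΣO = 2.43476; factor = 12/ΣO = 4.92862.
Si apfu = 0.61016 × 4.92862 = 3.007.

3.007 Si apfu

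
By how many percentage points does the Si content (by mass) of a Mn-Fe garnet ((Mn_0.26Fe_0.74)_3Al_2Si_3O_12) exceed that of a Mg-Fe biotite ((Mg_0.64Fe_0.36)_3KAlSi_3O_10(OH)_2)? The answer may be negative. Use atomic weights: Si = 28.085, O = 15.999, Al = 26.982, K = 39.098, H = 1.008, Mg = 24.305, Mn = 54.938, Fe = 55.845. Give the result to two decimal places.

-1.72 percentage points

M((Mn_0.26Fe_0.74)_3Al_2Si_3O_12) = 497.035 g/mol, so wt% Si = 84.255/497.035 × 100 = 16.95%.
M((Mg_0.64Fe_0.36)_3KAlSi_3O_10(OH)_2) = 451.317 g/mol, so wt% Si = 84.255/451.317 × 100 = 18.67%.
16.95 − 18.67 = -1.72 pp.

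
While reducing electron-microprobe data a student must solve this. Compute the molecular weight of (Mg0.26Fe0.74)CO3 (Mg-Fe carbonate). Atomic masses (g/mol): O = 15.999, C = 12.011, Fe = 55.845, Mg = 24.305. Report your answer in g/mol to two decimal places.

Mg: 0.26 × 24.305 = 6.3193
Fe: 0.74 × 55.845 = 41.3253
C: 1 × 12.011 = 12.0110
O: 3 × 15.999 = 47.9970
Summing the contributions gives the formula mass.

107.65 g/mol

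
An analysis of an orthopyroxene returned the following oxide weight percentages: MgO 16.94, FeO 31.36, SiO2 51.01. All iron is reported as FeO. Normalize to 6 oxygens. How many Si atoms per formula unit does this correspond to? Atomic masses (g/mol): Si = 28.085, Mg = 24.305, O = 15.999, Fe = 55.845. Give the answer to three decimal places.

1.994 Si apfu

MgO: 16.94/40.304 = 0.42031 mol → 0.42031 mol Mg, 0.42031 mol O.
FeO: 31.36/71.844 = 0.43650 mol → 0.43650 mol Fe, 0.43650 mol O.
SiO2: 51.01/60.083 = 0.84899 mol → 0.84899 mol Si, 1.69798 mol O.
Total oxygen = 2.55479 mol. Normalization factor = 6/2.55479 = 2.34853.
Si per 6 O = 0.84899 × 2.34853 = 1.994.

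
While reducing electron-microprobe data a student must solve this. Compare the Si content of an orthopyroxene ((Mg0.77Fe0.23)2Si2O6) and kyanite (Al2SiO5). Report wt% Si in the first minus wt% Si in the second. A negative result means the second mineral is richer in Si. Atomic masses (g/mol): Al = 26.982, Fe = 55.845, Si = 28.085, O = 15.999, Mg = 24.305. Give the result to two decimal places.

8.76 percentage points

First mineral: 56.170 g Si in 215.282 g formula = 26.09 wt% Si.
Second mineral: 28.085 g Si in 162.044 g formula = 17.33 wt% Si.
26.09% − 17.33% gives a difference of 8.76 percentage points.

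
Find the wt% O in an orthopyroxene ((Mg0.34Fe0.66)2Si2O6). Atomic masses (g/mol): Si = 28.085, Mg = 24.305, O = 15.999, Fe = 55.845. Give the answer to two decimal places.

39.60 wt%

Molar mass of (Mg0.34Fe0.66)2Si2O6: 0.68×24.305 + 1.32×55.845 + 2×28.085 + 6×15.999 = 242.407 g/mol.
Mass of O per formula unit: 6 × 15.999 = 95.994 g.
Weight fraction O = 95.994 / 242.407 = 0.3960.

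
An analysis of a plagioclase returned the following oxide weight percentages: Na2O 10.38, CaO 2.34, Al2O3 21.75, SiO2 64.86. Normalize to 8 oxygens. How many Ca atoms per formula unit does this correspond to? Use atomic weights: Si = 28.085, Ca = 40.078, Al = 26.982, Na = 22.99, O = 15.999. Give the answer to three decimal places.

0.111 Ca apfu

Na2O: 10.38/61.979 = 0.16748 mol → 0.33496 mol Na, 0.16748 mol O.
CaO: 2.34/56.077 = 0.04173 mol → 0.04173 mol Ca, 0.04173 mol O.
Al2O3: 21.75/101.961 = 0.21332 mol → 0.42664 mol Al, 0.63996 mol O.
SiO2: 64.86/60.083 = 1.07951 mol → 1.07951 mol Si, 2.15902 mol O.
Total oxygen = 3.00819 mol. Normalization factor = 8/3.00819 = 2.65941.
Ca per 8 O = 0.04173 × 2.65941 = 0.111.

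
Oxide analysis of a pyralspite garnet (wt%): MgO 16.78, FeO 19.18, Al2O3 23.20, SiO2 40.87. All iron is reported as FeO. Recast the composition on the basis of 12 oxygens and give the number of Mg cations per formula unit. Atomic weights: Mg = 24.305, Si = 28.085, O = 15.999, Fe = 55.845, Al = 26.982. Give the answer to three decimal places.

1.832 Mg apfu

MgO: 16.78/40.304 = 0.41634 mol → 0.41634 mol Mg, 0.41634 mol O.
FeO: 19.18/71.844 = 0.26697 mol → 0.26697 mol Fe, 0.26697 mol O.
Al2O3: 23.20/101.961 = 0.22754 mol → 0.45508 mol Al, 0.68262 mol O.
SiO2: 40.87/60.083 = 0.68023 mol → 0.68023 mol Si, 1.36046 mol O.
Total oxygen = 2.72639 mol. Normalization factor = 12/2.72639 = 4.40142.
Mg per 12 O = 0.41634 × 4.40142 = 1.832.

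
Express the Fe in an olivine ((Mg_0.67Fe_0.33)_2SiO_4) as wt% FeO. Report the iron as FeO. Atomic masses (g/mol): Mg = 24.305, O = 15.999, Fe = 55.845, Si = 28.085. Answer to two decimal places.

29.36 wt%

Formula mass = 161.507 g/mol.
0.66 Fe → 0.6600 mol FeO per formula unit; M(FeO) = 71.844, so FeO mass = 47.417 g.
47.417/161.507 × 100 = 29.36 wt%.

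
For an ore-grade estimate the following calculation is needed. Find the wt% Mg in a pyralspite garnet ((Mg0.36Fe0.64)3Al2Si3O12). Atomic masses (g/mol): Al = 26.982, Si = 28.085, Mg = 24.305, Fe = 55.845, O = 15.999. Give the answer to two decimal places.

M((Mg0.36Fe0.64)3Al2Si3O12) = 463.679 g/mol.
Mg contributes 1.08 × 24.305 = 26.249 g per mole.
26.249/463.679 = 0.0566 → 5.66%.

5.66 mass %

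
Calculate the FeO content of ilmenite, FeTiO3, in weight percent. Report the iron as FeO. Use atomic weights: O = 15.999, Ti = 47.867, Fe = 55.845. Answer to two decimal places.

47.36 wt%

Formula mass = 151.709 g/mol.
1 Fe → 1.0000 mol FeO per formula unit; M(FeO) = 71.844, so FeO mass = 71.844 g.
71.844/151.709 × 100 = 47.36 wt%.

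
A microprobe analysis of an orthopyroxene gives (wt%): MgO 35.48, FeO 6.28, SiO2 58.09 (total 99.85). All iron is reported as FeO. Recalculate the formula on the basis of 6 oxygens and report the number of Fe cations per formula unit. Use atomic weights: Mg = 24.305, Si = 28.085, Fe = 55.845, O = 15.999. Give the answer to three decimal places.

0.181 Fe apfu

35.48 wt% MgO ÷ 40.304 g/mol = 0.88031 mol, giving 0.88031 Mg and 0.88031 O.
6.28 wt% FeO ÷ 71.844 g/mol = 0.08741 mol, giving 0.08741 Fe and 0.08741 O.
58.09 wt% SiO2 ÷ 60.083 g/mol = 0.96683 mol, giving 0.96683 Si and 1.93366 O.
Oxygen sums to 2.90138; scaling by 6/2.90138 = 2.06798 puts the formula on 6 O.
Fe: 0.08741 × 2.06798 = 0.181 atoms per formula unit.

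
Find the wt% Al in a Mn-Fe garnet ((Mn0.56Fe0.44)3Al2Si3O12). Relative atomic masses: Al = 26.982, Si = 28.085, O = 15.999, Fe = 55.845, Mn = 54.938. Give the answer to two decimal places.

Molar mass of (Mn0.56Fe0.44)3Al2Si3O12: 1.68*54.938 + 1.32*55.845 + 2*26.982 + 3*28.085 + 12*15.999 = 496.218 g/mol.
Mass of Al per formula unit: 2 × 26.982 = 53.964 g.
Weight fraction Al = 53.964 / 496.218 = 0.1088.

10.88 weight percent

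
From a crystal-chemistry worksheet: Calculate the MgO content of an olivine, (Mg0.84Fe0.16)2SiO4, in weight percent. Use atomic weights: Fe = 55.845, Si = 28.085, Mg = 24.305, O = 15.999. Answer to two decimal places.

Formula mass = 150.784 g/mol.
1.68 Mg → 1.6800 mol MgO per formula unit; M(MgO) = 40.304, so MgO mass = 67.711 g.
67.711/150.784 × 100 = 44.91 wt%.

44.91 wt%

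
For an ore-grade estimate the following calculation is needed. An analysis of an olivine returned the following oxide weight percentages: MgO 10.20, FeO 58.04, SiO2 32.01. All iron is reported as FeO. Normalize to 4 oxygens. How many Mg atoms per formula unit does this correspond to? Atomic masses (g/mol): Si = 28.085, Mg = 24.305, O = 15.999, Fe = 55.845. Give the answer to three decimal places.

0.476 Mg apfu

MgO: 10.20/40.304 = 0.25308 mol → 0.25308 mol Mg, 0.25308 mol O.
FeO: 58.04/71.844 = 0.80786 mol → 0.80786 mol Fe, 0.80786 mol O.
SiO2: 32.01/60.083 = 0.53276 mol → 0.53276 mol Si, 1.06552 mol O.
Total oxygen = 2.12646 mol. Normalization factor = 4/2.12646 = 1.88106.
Mg per 4 O = 0.25308 × 1.88106 = 0.476.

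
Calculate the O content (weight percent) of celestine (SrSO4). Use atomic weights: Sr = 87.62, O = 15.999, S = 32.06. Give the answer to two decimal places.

34.84 weight percent

M(SrSO4) = 183.676 g/mol.
O contributes 4 × 15.999 = 63.996 g per mole.
63.996/183.676 = 0.3484 → 34.84%.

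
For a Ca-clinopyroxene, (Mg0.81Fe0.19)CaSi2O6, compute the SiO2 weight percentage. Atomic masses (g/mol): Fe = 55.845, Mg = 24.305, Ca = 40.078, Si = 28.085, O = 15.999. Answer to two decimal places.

Formula mass = 222.540 g/mol.
2 Si → 2.0000 mol SiO2 per formula unit; M(SiO2) = 60.083, so SiO2 mass = 120.166 g.
120.166/222.540 × 100 = 54.00 wt%.

54.00 wt%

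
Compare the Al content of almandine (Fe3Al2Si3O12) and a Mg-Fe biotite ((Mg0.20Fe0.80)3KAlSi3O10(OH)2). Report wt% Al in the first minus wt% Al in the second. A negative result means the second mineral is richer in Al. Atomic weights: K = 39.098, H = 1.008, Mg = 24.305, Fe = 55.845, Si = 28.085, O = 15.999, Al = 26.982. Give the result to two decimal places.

5.37 percentage points

First mineral: 53.964 g Al in 497.742 g formula = 10.84 wt% Al.
Second mineral: 26.982 g Al in 492.950 g formula = 5.47 wt% Al.
10.84% − 5.47% gives a difference of 5.37 percentage points.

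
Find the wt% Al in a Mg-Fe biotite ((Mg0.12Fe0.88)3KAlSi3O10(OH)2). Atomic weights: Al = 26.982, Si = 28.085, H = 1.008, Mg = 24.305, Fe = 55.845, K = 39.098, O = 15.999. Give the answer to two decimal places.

Formula mass = 0.36×24.305 + 2.64×55.845 + 1×39.098 + 1×26.982 + 3×28.085 + 12×15.999 + 2×1.008 = 500.520 g/mol, of which 26.982 g is Al.
So Al makes up 26.982/500.520 = 0.0539 of the mass, i.e. 5.39%.

5.39 mass %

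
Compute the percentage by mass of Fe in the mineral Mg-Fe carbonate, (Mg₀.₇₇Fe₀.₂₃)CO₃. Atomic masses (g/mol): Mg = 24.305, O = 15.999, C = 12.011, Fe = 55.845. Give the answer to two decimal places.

M((Mg₀.₇₇Fe₀.₂₃)CO₃) = 91.567 g/mol.
Fe contributes 0.23 × 55.845 = 12.844 g per mole.
12.844/91.567 = 0.1403 → 14.03%.

14.03 wt%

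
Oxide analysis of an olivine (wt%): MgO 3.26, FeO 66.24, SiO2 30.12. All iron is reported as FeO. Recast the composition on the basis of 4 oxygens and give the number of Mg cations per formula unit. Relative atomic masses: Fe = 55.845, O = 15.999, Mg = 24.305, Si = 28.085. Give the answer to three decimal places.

3.26 wt% MgO ÷ 40.304 g/mol = 0.08089 mol, giving 0.08089 Mg and 0.08089 O.
66.24 wt% FeO ÷ 71.844 g/mol = 0.92200 mol, giving 0.92200 Fe and 0.92200 O.
30.12 wt% SiO2 ÷ 60.083 g/mol = 0.50131 mol, giving 0.50131 Si and 1.00262 O.
Oxygen sums to 2.00551; scaling by 4/2.00551 = 1.99451 puts the formula on 4 O.
Mg: 0.08089 × 1.99451 = 0.161 atoms per formula unit.

0.161 Mg apfu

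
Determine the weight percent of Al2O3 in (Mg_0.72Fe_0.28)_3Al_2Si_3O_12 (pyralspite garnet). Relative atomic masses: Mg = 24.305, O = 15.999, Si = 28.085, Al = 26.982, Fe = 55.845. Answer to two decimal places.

Formula mass = 429.616 g/mol.
2 Al → 1.0000 mol Al2O3 per formula unit; M(Al2O3) = 101.961, so Al2O3 mass = 101.961 g.
101.961/429.616 × 100 = 23.73 wt%.

23.73 wt%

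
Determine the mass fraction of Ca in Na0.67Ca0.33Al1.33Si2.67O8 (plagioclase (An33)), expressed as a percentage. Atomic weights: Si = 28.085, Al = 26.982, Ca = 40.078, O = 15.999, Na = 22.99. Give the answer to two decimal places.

M(Na0.67Ca0.33Al1.33Si2.67O8) = 267.494 g/mol.
Ca contributes 0.33 × 40.078 = 13.226 g per mole.
13.226/267.494 = 0.0494 → 4.94%.

4.94 weight percent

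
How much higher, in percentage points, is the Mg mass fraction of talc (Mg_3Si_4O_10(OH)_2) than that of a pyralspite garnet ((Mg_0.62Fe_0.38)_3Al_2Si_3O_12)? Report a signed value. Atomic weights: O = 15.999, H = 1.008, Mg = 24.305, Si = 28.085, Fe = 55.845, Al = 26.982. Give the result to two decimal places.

M(Mg_3Si_4O_10(OH)_2) = 379.259 g/mol, so wt% Mg = 72.915/379.259 × 100 = 19.23%.
M((Mg_0.62Fe_0.38)_3Al_2Si_3O_12) = 439.078 g/mol, so wt% Mg = 45.207/439.078 × 100 = 10.30%.
19.23 − 10.30 = 8.93 pp.

8.93 percentage points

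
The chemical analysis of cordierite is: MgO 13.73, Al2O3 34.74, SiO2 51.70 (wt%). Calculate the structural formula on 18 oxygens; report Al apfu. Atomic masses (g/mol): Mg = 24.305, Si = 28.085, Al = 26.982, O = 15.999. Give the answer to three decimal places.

3.978 Al apfu

MgO: 13.73/40.304 = 0.34066 mol → 0.34066 mol Mg, 0.34066 mol O.
Al2O3: 34.74/101.961 = 0.34072 mol → 0.68144 mol Al, 1.02216 mol O.
SiO2: 51.70/60.083 = 0.86048 mol → 0.86048 mol Si, 1.72096 mol O.
Total oxygen = 3.08378 mol. Normalization factor = 18/3.08378 = 5.83699.
Al per 18 O = 0.68144 × 5.83699 = 3.978.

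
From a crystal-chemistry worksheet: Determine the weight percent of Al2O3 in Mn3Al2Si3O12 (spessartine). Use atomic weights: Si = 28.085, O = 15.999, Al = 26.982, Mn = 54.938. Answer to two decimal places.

Formula mass = 495.021 g/mol.
2 Al → 1.0000 mol Al2O3 per formula unit; M(Al2O3) = 101.961, so Al2O3 mass = 101.961 g.
101.961/495.021 × 100 = 20.60 wt%.

20.60 wt%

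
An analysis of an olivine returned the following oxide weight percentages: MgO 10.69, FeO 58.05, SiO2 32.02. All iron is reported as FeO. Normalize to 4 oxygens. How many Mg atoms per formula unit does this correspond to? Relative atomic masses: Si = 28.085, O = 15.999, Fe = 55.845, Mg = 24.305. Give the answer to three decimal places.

0.496 Mg apfu

MgO (M=40.304): mol = 0.26523; Mg = 0.26523, O = 0.26523.
FeO (M=71.844): mol = 0.80800; Fe = 0.80800, O = 0.80800.
SiO2 (M=60.083): mol = 0.53293; Si = 0.53293, O = 1.06586.
ΣO = 2.13909; factor = 4/ΣO = 1.86995.
Mg apfu = 0.26523 × 1.86995 = 0.496.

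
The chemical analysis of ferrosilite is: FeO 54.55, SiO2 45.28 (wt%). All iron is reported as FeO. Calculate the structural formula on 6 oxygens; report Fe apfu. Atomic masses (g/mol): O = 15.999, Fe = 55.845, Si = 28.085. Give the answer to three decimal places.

2.010 Fe apfu

FeO (M=71.844): mol = 0.75928; Fe = 0.75928, O = 0.75928.
SiO2 (M=60.083): mol = 0.75362; Si = 0.75362, O = 1.50724.
ΣO = 2.26652; factor = 6/ΣO = 2.64723.
Fe apfu = 0.75928 × 2.64723 = 2.010.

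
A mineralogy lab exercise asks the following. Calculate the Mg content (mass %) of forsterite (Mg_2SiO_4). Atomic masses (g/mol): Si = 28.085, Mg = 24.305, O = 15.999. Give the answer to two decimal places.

34.55 mass %

M(Mg_2SiO_4) = 140.691 g/mol.
Mg contributes 2 × 24.305 = 48.610 g per mole.
48.610/140.691 = 0.3455 → 34.55%.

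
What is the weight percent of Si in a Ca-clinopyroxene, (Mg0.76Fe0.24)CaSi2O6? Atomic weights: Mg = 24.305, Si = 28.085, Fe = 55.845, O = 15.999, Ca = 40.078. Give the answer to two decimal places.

Molar mass of (Mg0.76Fe0.24)CaSi2O6: 0.76·24.305 + 0.24·55.845 + 1·40.078 + 2·28.085 + 6·15.999 = 224.117 g/mol.
Mass of Si per formula unit: 2 × 28.085 = 56.170 g.
Weight fraction Si = 56.170 / 224.117 = 0.2506.

25.06 wt%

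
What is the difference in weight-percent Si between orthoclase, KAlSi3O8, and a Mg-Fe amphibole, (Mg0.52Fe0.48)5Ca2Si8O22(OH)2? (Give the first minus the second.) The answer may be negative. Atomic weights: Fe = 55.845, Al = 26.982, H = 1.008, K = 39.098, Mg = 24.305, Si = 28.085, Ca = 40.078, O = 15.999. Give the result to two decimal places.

4.97 percentage points

First mineral: 84.255 g Si in 278.327 g formula = 30.27 wt% Si.
Second mineral: 224.680 g Si in 888.049 g formula = 25.30 wt% Si.
30.27% − 25.30% gives a difference of 4.97 percentage points.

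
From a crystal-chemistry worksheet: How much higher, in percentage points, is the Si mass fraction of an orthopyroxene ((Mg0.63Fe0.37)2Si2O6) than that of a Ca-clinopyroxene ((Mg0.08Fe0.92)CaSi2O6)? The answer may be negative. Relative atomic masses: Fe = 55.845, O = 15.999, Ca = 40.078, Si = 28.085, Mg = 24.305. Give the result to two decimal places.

2.19 percentage points

First mineral: 56.170 g Si in 224.114 g formula = 25.06 wt% Si.
Second mineral: 56.170 g Si in 245.564 g formula = 22.87 wt% Si.
25.06% − 22.87% gives a difference of 2.19 percentage points.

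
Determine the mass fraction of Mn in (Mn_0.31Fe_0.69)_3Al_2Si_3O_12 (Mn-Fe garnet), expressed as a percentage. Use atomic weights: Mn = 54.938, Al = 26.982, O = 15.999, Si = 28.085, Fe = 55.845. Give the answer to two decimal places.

10.28 weight percent

Molar mass of (Mn_0.31Fe_0.69)_3Al_2Si_3O_12: 0.93*54.938 + 2.07*55.845 + 2*26.982 + 3*28.085 + 12*15.999 = 496.898 g/mol.
Mass of Mn per formula unit: 0.93 × 54.938 = 51.092 g.
Weight fraction Mn = 51.092 / 496.898 = 0.1028.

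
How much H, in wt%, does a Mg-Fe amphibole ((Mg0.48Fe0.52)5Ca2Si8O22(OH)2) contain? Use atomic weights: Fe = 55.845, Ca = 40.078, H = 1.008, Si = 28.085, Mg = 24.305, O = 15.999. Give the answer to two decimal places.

0.23 wt%

Molar mass of (Mg0.48Fe0.52)5Ca2Si8O22(OH)2: 2.40·24.305 + 2.60·55.845 + 2·40.078 + 8·28.085 + 24·15.999 + 2·1.008 = 894.357 g/mol.
Mass of H per formula unit: 2 × 1.008 = 2.016 g.
Weight fraction H = 2.016 / 894.357 = 0.0023.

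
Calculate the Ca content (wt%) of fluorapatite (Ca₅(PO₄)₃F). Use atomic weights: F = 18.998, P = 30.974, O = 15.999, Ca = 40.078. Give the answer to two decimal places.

39.74 wt%

Molar mass of Ca₅(PO₄)₃F: 5·40.078 + 3·30.974 + 12·15.999 + 1·18.998 = 504.298 g/mol.
Mass of Ca per formula unit: 5 × 40.078 = 200.390 g.
Weight fraction Ca = 200.390 / 504.298 = 0.3974.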